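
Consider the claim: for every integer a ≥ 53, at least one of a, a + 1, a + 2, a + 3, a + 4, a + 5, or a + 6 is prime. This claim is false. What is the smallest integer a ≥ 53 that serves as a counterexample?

For a = 53, 54, 55, 56, …, 87, 88, 89 the conclusion holds.
a = 90: 90 = 2 × 45; 91 = 7 × 13; 92 = 2 × 46; 93 = 3 × 31; 94 = 2 × 47; 95 = 5 × 19; 96 = 2 × 48 — all composite.
So a = 90 is the smallest counterexample.

a = 90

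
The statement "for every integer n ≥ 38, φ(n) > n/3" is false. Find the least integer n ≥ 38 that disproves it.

Check each integer n ≥ 38 in order until the claim fails.
The first 4 eligible values, up to n = 41, all satisfy the conclusion.
n = 42: φ(42) = 12 and 42/3 = 14, so φ(42) ≤ 42/3.
So n = 42 is the smallest counterexample.

n = 42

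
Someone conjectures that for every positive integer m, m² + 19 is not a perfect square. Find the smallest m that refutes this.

m = 9

A counterexample is any positive integer m such that m² + 19 is a perfect square; we check each in order.
The first 8 eligible values, up to m = 8, all satisfy the conclusion.
m = 9: 9² + 19 = 100 = 10², a perfect square.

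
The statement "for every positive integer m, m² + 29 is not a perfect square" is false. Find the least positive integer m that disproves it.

For m = 1, 2, 3, 4, …, 11, 12, 13 the conclusion holds.
m = 14: 14² + 29 = 225 = 15², a perfect square.

m = 14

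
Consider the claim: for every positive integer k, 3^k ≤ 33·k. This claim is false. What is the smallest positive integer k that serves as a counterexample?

A counterexample is any positive integer k such that 3^k > 33·k; we check each in order.
The first 4 eligible values, up to k = 4, all satisfy the conclusion.
k = 5: 3^k = 243 and 33·k = 165, so 243 > 165.
So k = 5 is the smallest counterexample.

k = 5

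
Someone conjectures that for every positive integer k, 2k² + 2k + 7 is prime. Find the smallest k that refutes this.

Check each positive integer k in order until 2k² + 2k + 7 is not prime.
The first 5 eligible values, up to k = 5, all satisfy the conclusion.
k = 6: 2k² + 2k + 7 = 91 = 7 × 13, composite.
Hence k = 6 is a counterexample.

k = 6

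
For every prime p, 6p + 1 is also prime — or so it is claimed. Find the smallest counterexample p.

Check each prime p in order until 6p + 1 is not prime.
p = 2: 6p + 1 = 13, prime.
p = 3: 6p + 1 = 19, prime.
p = 5: 6p + 1 = 31, prime.
p = 7: 6p + 1 = 43, prime.
p = 11: 6p + 1 = 67, prime.
p = 13: 6p + 1 = 79, prime.
p = 17: 6p + 1 = 103, prime.
p = 19: 6p + 1 = 115 = 5 × 23, not prime.

p = 19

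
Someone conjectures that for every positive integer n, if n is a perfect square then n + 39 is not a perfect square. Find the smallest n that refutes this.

n = 25

Check each positive integer n in order until n is a perfect square but n + 39 is a perfect square.
The first 4 eligible values, up to n = 16, all satisfy the conclusion.
n = 25: 25 = 5² and 25 + 39 = 64 = 8².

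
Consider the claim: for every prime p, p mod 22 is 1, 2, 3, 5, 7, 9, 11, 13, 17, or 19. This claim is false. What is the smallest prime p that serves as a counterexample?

p = 37

We need the least prime p for which the claim fails.
For p = 2, 3, 5, 7, …, 23, 29, 31 the conclusion holds.
p = 37: 37 mod 22 = 15 — not in {1, 2, 3, 5, 7, 9, 11, 13, 17, 19}.
Hence p = 37 is a counterexample.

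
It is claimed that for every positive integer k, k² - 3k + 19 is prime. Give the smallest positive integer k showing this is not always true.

We need the least positive integer k for which k² - 3k + 19 is not prime.
The first 17 eligible values, up to k = 17, all satisfy the conclusion.
k = 18: k² - 3k + 19 = 289 = 17 × 17, composite.
So k = 18 is the smallest counterexample.

k = 18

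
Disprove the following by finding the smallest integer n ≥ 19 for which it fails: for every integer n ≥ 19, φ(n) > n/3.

The first 5 eligible values, up to n = 23, all satisfy the conclusion.
n = 24: φ(24) = 8 and 24/3 = 8, so φ(24) ≤ 24/3.
Hence n = 24 is a counterexample.

n = 24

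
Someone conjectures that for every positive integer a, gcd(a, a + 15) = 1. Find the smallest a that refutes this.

We need the least positive integer a for which gcd(a, a + 15) > 1.
a = 1: gcd(1, 16) = 1.
a = 2: gcd(2, 17) = 1.
a = 3: gcd(3, 18) = 3.

a = 3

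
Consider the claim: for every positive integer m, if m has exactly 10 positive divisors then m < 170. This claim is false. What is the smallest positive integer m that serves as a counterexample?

m = 48: τ(48) = 10; 48 < 170.
m = 80: τ(80) = 10; 80 < 170.
m = 112: τ(112) = 10; 112 < 170.
m = 162: τ(162) = 10; 162 < 170.
m = 176: τ(176) = 10; 176 ≥ 170.
Thus m = 176 disproves the claim, and no smaller m works.

m = 176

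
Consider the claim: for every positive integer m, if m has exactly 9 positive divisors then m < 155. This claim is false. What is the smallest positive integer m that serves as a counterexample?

Check each positive integer m in order until m has exactly 9 positive divisors but the claim fails.
m = 36: τ(36) = 9; 36 < 155.
m = 100: τ(100) = 9; 100 < 155.
m = 196: τ(196) = 9; 196 ≥ 155.
So m = 196 is the smallest counterexample.

m = 196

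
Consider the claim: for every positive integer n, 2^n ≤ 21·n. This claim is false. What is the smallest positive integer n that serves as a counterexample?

n = 8

Check each positive integer n in order until 2^n > 21·n.
The first 7 eligible values, up to n = 7, all satisfy the conclusion.
n = 8: 2^n = 256 and 21·n = 168, so 256 > 168.
So n = 8 is the smallest counterexample.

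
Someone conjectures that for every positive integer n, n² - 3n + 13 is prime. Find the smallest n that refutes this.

n = 12

We need the least positive integer n for which n² - 3n + 13 is not prime.
For n = 1, 2, 3, 4, …, 9, 10, 11 the conclusion holds.
n = 12: n² - 3n + 13 = 121 = 11 × 11, composite.
Hence n = 12 is a counterexample.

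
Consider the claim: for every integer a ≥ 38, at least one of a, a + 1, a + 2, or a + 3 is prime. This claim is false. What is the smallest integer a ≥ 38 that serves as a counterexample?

We need the least integer a ≥ 38 for which a, a + 1, a + 2, a + 3 are all composite.
For a = 38, 39, 40, 41, 42, 43, 44, 45, 46, 47 the conclusion holds.
a = 48: 48 = 2 × 24; 49 = 7 × 7; 50 = 2 × 25; 51 = 3 × 17 — all composite.

a = 48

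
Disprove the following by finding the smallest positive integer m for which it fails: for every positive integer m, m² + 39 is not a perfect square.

m = 5

For m = 1, 2, 3, 4 the conclusion holds.
m = 5: 5² + 39 = 64 = 8², a perfect square.
So m = 5 is the smallest counterexample.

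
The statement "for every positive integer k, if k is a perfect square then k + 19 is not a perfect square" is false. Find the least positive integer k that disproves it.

k = 81

For k = 1, 4, 9, 16, 25, 36, 49, 64 the conclusion holds.
k = 81: 81 = 9² and 81 + 19 = 100 = 10².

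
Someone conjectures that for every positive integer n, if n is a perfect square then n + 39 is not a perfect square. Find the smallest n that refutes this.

A counterexample is any positive integer n such that n is a perfect square but n + 39 is a perfect square; we check each in order.
The first 4 eligible values, up to n = 16, all satisfy the conclusion.
n = 25: 25 = 5² and 25 + 39 = 64 = 8².
Thus n = 25 disproves the claim, and no smaller n works.

n = 25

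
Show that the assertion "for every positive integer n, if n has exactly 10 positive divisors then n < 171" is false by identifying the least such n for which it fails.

A counterexample is any positive integer n such that n has exactly 10 positive divisors but the claim fails; we check each in order.
n = 48: τ(48) = 10; 48 < 171.
n = 80: τ(80) = 10; 80 < 171.
n = 112: τ(112) = 10; 112 < 171.
n = 162: τ(162) = 10; 162 < 171.
n = 176: τ(176) = 10; 176 ≥ 171.

n = 176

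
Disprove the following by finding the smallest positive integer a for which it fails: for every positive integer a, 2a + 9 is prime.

A counterexample is any positive integer a such that 2a + 9 is not prime; we check each in order.
For a = 1, 2 the conclusion holds.
a = 3: 2a + 9 = 15 = 3 × 5, composite.
Thus a = 3 disproves the claim, and no smaller a works.

a = 3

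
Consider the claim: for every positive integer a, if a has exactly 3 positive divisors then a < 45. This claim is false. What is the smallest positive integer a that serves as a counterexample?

a = 49

Check each positive integer a in order until a has exactly 3 positive divisors but the claim fails.
a = 4: τ(4) = 3; 4 < 45.
a = 9: τ(9) = 3; 9 < 45.
a = 25: τ(25) = 3; 25 < 45.
a = 49: τ(49) = 3; 49 ≥ 45.
So a = 49 is the smallest counterexample.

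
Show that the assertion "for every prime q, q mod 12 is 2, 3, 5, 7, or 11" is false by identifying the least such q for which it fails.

We need the least prime q for which the claim fails.
q = 2: 2 mod 12 = 2.
q = 3: 3 mod 12 = 3.
q = 5: 5 mod 12 = 5.
q = 7: 7 mod 12 = 7.
q = 11: 11 mod 12 = 11.
q = 13: 13 mod 12 = 1 — not in {2, 3, 5, 7, 11}.
So q = 13 is the smallest counterexample.

q = 13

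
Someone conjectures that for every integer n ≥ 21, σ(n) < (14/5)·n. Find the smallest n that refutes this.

For n = 21, 22, 23, 24, …, 57, 58, 59 the conclusion holds.
n = 60: σ(60) = 168; 168 ≥ 168.
So n = 60 is the smallest counterexample.

n = 60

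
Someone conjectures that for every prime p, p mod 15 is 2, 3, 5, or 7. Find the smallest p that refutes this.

p = 11

Check each prime p in order until the claim fails.
The first 4 eligible values, up to p = 7, all satisfy the conclusion.
p = 11: 11 mod 15 = 11 — not in {2, 3, 5, 7}.
Hence p = 11 is a counterexample.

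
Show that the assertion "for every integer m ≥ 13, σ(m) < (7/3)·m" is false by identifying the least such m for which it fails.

The first 11 eligible values, up to m = 23, all satisfy the conclusion.
m = 24: σ(24) = 60; 60 ≥ 56.
Hence m = 24 is a counterexample.

m = 24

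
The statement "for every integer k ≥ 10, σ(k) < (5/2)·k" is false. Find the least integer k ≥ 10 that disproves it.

Check each integer k ≥ 10 in order until the claim fails.
The first 14 eligible values, up to k = 23, all satisfy the conclusion.
k = 24: σ(24) = 60; 60 ≥ 60.

k = 24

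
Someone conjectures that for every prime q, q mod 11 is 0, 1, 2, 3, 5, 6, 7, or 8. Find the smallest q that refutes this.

q = 31

We need the least prime q for which the claim fails.
For q = 2, 3, 5, 7, 11, 13, 17, 19, 23, 29 the conclusion holds.
q = 31: 31 mod 11 = 9 — not in {0, 1, 2, 3, 5, 6, 7, 8}.
So q = 31 is the smallest counterexample.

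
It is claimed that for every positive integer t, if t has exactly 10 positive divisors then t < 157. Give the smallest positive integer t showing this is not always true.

For t = 48, 80, 112 the conclusion holds.
t = 162: τ(162) = 10; 162 ≥ 157.

t = 162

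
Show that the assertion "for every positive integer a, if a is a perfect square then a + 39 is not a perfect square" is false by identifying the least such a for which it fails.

a = 25

A counterexample is any positive integer a such that a is a perfect square but a + 39 is a perfect square; we check each in order.
The first 4 eligible values, up to a = 16, all satisfy the conclusion.
a = 25: 25 = 5² and 25 + 39 = 64 = 8².
Thus a = 25 disproves the claim, and no smaller a works.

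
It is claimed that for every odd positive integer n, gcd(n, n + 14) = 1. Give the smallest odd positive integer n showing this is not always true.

n = 7

We need the least odd positive integer n for which gcd(n, n + 14) > 1.
n = 1: gcd(1, 15) = 1.
n = 3: gcd(3, 17) = 1.
n = 5: gcd(5, 19) = 1.
n = 7: gcd(7, 21) = 7.
So n = 7 is the smallest counterexample.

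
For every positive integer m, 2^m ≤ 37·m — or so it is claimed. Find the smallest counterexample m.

Check each positive integer m in order until 2^m > 37·m.
m = 1: 2^m = 2 and 37·m = 37, so 2 ≤ 37.
m = 2: 2^m = 4 and 37·m = 74, so 4 ≤ 74.
m = 3: 2^m = 8 and 37·m = 111, so 8 ≤ 111.
m = 4: 2^m = 16 and 37·m = 148, so 16 ≤ 148.
m = 5: 2^m = 32 and 37·m = 185, so 32 ≤ 185.
m = 6: 2^m = 64 and 37·m = 222, so 64 ≤ 222.
m = 7: 2^m = 128 and 37·m = 259, so 128 ≤ 259.
m = 8: 2^m = 256 and 37·m = 296, so 256 ≤ 296.
m = 9: 2^m = 512 and 37·m = 333, so 512 > 333.

m = 9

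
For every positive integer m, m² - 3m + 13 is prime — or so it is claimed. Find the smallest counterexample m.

m = 12

Check each positive integer m in order until m² - 3m + 13 is not prime.
For m = 1, 2, 3, 4, …, 9, 10, 11 the conclusion holds.
m = 12: m² - 3m + 13 = 121 = 11 × 11, composite.
Thus m = 12 disproves the claim, and no smaller m works.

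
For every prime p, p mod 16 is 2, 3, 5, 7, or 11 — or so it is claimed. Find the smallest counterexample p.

p = 13

The first 5 eligible values, up to p = 11, all satisfy the conclusion.
p = 13: 13 mod 16 = 13 — not in {2, 3, 5, 7, 11}.
Hence p = 13 is a counterexample.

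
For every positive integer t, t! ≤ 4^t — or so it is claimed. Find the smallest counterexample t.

t = 9

t = 1: t! = 1 and 4^t = 4, so 1 ≤ 4.
t = 2: t! = 2 and 4^t = 16, so 2 ≤ 16.
t = 3: t! = 6 and 4^t = 64, so 6 ≤ 64.
t = 4: t! = 24 and 4^t = 256, so 24 ≤ 256.
t = 5: t! = 120 and 4^t = 1024, so 120 ≤ 1024.
t = 6: t! = 720 and 4^t = 4096, so 720 ≤ 4096.
t = 7: t! = 5040 and 4^t = 16384, so 5040 ≤ 16384.
t = 8: t! = 40320 and 4^t = 65536, so 40320 ≤ 65536.
t = 9: t! = 362880 and 4^t = 262144, so 362880 > 262144.
Hence t = 9 is a counterexample.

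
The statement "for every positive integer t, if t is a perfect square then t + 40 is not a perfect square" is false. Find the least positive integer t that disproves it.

We need the least positive integer t for which t is a perfect square but t + 40 is a perfect square.
For t = 1, 4 the conclusion holds.
t = 9: 9 = 3² and 9 + 40 = 49 = 7².
Thus t = 9 disproves the claim, and no smaller t works.

t = 9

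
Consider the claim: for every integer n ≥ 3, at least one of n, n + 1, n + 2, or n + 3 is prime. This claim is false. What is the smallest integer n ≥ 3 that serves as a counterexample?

n = 24

The first 21 eligible values, up to n = 23, all satisfy the conclusion.
n = 24: 24 = 2 × 12; 25 = 5 × 5; 26 = 2 × 13; 27 = 3 × 9 — all composite.
So n = 24 is the smallest counterexample.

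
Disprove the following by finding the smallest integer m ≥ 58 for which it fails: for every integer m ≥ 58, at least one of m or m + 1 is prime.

m = 58: 59 is prime.
m = 59: 59 is prime.
m = 60: 61 is prime.
m = 61: 61 is prime.
m = 62: 62 = 2 × 31; 63 = 3 × 21 — both composite.
So m = 62 is the smallest counterexample.

m = 62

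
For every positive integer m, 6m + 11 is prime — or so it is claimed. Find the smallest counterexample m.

m = 4

We need the least positive integer m for which 6m + 11 is not prime.
m = 1: 6m + 11 = 17, prime.
m = 2: 6m + 11 = 23, prime.
m = 3: 6m + 11 = 29, prime.
m = 4: 6m + 11 = 35 = 5 × 7, composite.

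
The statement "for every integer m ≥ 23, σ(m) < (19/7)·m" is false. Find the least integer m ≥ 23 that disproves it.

m = 60

Check each integer m ≥ 23 in order until the claim fails.
For m = 23, 24, 25, 26, …, 57, 58, 59 the conclusion holds.
m = 60: σ(60) = 168; 168 ≥ 1140/7.
Hence m = 60 is a counterexample.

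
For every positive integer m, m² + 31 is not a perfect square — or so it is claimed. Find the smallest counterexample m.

For m = 1, 2, 3, 4, …, 12, 13, 14 the conclusion holds.
m = 15: 15² + 31 = 256 = 16², a perfect square.
So m = 15 is the smallest counterexample.

m = 15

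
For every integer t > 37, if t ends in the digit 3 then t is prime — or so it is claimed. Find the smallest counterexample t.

Check each integer t > 37 in order until t ends in the digit 3 but t is not prime.
t = 43: 43 ends in 3 and is prime.
t = 53: 53 ends in 3 and is prime.
t = 63: 63 ends in 3; 63 = 3 × 21, composite.

t = 63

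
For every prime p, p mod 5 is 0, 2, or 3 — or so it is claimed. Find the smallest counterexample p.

p = 11

Check each prime p in order until the claim fails.
For p = 2, 3, 5, 7 the conclusion holds.
p = 11: 11 mod 5 = 1 — not in {0, 2, 3}.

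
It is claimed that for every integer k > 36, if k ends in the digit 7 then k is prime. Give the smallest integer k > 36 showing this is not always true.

We need the least integer k > 36 for which k ends in the digit 7 but k is not prime.
k = 37: 37 ends in 7 and is prime.
k = 47: 47 ends in 7 and is prime.
k = 57: 57 ends in 7; 57 = 3 × 19, composite.
So k = 57 is the smallest counterexample.

k = 57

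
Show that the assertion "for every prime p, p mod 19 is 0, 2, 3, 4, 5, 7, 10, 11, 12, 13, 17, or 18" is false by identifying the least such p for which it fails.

For p = 2, 3, 5, 7, …, 37, 41, 43 the conclusion holds.
p = 47: 47 mod 19 = 9 — not in {0, 2, 3, 4, 5, 7, 10, 11, 12, 13, 17, 18}.

p = 47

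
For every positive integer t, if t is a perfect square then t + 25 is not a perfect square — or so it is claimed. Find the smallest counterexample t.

The first 11 eligible values, up to t = 121, all satisfy the conclusion.
t = 144: 144 = 12² and 144 + 25 = 169 = 13².
Hence t = 144 is a counterexample.

t = 144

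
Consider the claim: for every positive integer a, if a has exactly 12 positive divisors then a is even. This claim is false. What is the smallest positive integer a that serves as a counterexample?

The first 24 eligible values, up to a = 308, all satisfy the conclusion.
a = 315: divisors of 315: 12 divisors; 315 is odd.
Hence a = 315 is a counterexample.

a = 315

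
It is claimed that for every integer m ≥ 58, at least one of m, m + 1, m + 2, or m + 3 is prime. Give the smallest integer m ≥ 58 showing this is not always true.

We need the least integer m ≥ 58 for which m, m + 1, m + 2, m + 3 are all composite.
For m = 58, 59, 60, 61 the conclusion holds.
m = 62: 62 = 2 × 31; 63 = 3 × 21; 64 = 2 × 32; 65 = 5 × 13 — all composite.
So m = 62 is the smallest counterexample.

m = 62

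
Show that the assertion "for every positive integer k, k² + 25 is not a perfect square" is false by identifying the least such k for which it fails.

For k = 1, 2, 3, 4, …, 9, 10, 11 the conclusion holds.
k = 12: 12² + 25 = 169 = 13², a perfect square.

k = 12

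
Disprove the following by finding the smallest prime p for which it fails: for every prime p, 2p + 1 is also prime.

p = 7

p = 2: 2p + 1 = 5, prime.
p = 3: 2p + 1 = 7, prime.
p = 5: 2p + 1 = 11, prime.
p = 7: 2p + 1 = 15 = 3 × 5, not prime.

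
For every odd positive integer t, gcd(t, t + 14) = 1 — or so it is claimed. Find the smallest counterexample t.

t = 7

Check each odd positive integer t in order until gcd(t, t + 14) > 1.
t = 1: gcd(1, 15) = 1.
t = 3: gcd(3, 17) = 1.
t = 5: gcd(5, 19) = 1.
t = 7: gcd(7, 21) = 7.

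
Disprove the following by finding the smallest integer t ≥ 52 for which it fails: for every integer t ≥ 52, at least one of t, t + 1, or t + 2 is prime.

t = 54

A counterexample is any integer t ≥ 52 such that t, t + 1, t + 2 are all composite; we check each in order.
t = 52: 53 is prime.
t = 53: 53 is prime.
t = 54: 54 = 2 × 27; 55 = 5 × 11; 56 = 2 × 28 — all composite.
Hence t = 54 is a counterexample.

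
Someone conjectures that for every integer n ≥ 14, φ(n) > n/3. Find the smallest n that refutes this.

For n = 14, 15, 16, 17 the conclusion holds.
n = 18: φ(18) = 6 and 18/3 = 6, so φ(18) ≤ 18/3.
Thus n = 18 disproves the claim, and no smaller n works.

n = 18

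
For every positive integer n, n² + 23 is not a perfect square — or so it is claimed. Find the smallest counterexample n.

A counterexample is any positive integer n such that n² + 23 is a perfect square; we check each in order.
The first 10 eligible values, up to n = 10, all satisfy the conclusion.
n = 11: 11² + 23 = 144 = 12², a perfect square.
Thus n = 11 disproves the claim, and no smaller n works.

n = 11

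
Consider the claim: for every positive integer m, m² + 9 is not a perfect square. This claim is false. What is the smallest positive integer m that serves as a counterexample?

Check each positive integer m in order until m² + 9 is a perfect square.
m = 1: 1² + 9 = 10, not a perfect square.
m = 2: 2² + 9 = 13, not a perfect square.
m = 3: 3² + 9 = 18, not a perfect square.
m = 4: 4² + 9 = 25 = 5², a perfect square.

m = 4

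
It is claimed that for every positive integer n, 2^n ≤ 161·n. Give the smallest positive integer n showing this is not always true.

For n = 1, 2, 3, 4, 5, 6, 7, 8, 9, 10 the conclusion holds.
n = 11: 2^n = 2048 and 161·n = 1771, so 2048 > 1771.
Hence n = 11 is a counterexample.

n = 11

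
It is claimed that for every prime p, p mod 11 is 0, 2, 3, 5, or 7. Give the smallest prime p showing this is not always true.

Check each prime p in order until the claim fails.
The first 6 eligible values, up to p = 13, all satisfy the conclusion.
p = 17: 17 mod 11 = 6 — not in {0, 2, 3, 5, 7}.
So p = 17 is the smallest counterexample.

p = 17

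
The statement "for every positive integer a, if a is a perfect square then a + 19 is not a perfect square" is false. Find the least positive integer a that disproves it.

a = 81

A counterexample is any positive integer a such that a is a perfect square but a + 19 is a perfect square; we check each in order.
For a = 1, 4, 9, 16, 25, 36, 49, 64 the conclusion holds.
a = 81: 81 = 9² and 81 + 19 = 100 = 10².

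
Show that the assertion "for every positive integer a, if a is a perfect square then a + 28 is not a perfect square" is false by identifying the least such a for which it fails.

a = 36

a = 1: 1 + 28 = 29, not a perfect square.
a = 4: 4 + 28 = 32, not a perfect square.
a = 9: 9 + 28 = 37, not a perfect square.
a = 16: 16 + 28 = 44, not a perfect square.
a = 25: 25 + 28 = 53, not a perfect square.
a = 36: 36 = 6² and 36 + 28 = 64 = 8².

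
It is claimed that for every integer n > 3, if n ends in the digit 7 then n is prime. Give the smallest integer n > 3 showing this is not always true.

n = 27

n = 7: 7 ends in 7 and is prime.
n = 17: 17 ends in 7 and is prime.
n = 27: 27 ends in 7; 27 = 3 × 9, composite.
Hence n = 27 is a counterexample.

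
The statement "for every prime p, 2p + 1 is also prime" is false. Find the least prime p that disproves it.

p = 7

A counterexample is any prime p such that 2p + 1 is not prime; we check each in order.
p = 2: 2p + 1 = 5, prime.
p = 3: 2p + 1 = 7, prime.
p = 5: 2p + 1 = 11, prime.
p = 7: 2p + 1 = 15 = 3 × 5, not prime.
Hence p = 7 is a counterexample.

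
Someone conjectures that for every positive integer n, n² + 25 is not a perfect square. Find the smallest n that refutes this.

Check each positive integer n in order until n² + 25 is a perfect square.
For n = 1, 2, 3, 4, …, 9, 10, 11 the conclusion holds.
n = 12: 12² + 25 = 169 = 13², a perfect square.
So n = 12 is the smallest counterexample.

n = 12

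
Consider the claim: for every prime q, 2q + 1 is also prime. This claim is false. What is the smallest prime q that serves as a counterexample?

q = 7

q = 2: 2q + 1 = 5, prime.
q = 3: 2q + 1 = 7, prime.
q = 5: 2q + 1 = 11, prime.
q = 7: 2q + 1 = 15 = 3 × 5, not prime.
Hence q = 7 is a counterexample.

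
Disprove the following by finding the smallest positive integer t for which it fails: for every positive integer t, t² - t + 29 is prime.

For t = 1, 2 the conclusion holds.
t = 3: t² - t + 29 = 35 = 5 × 7, composite.
So t = 3 is the smallest counterexample.

t = 3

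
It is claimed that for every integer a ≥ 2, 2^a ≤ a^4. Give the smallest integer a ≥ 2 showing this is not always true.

a = 17

A counterexample is any integer a ≥ 2 such that 2^a > a^4; we check each in order.
For a = 2, 3, 4, 5, …, 14, 15, 16 the conclusion holds.
a = 17: 2^a = 131072 and a^4 = 83521, so 131072 > 83521.
Thus a = 17 disproves the claim, and no smaller a works.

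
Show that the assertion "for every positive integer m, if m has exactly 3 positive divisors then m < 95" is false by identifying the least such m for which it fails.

Check each positive integer m in order until m has exactly 3 positive divisors but the claim fails.
m = 4: τ(4) = 3; 4 < 95.
m = 9: τ(9) = 3; 9 < 95.
m = 25: τ(25) = 3; 25 < 95.
m = 49: τ(49) = 3; 49 < 95.
m = 121: τ(121) = 3; 121 ≥ 95.
Thus m = 121 disproves the claim, and no smaller m works.

m = 121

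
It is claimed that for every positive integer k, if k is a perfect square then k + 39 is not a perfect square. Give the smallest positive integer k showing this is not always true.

Check each positive integer k in order until k is a perfect square but k + 39 is a perfect square.
For k = 1, 4, 9, 16 the conclusion holds.
k = 25: 25 = 5² and 25 + 39 = 64 = 8².
So k = 25 is the smallest counterexample.

k = 25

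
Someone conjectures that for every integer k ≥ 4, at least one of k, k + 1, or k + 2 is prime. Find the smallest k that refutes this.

The first 4 eligible values, up to k = 7, all satisfy the conclusion.
k = 8: 8 = 2 × 4; 9 = 3 × 3; 10 = 2 × 5 — all composite.

k = 8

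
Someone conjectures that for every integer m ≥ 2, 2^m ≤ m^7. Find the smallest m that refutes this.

A counterexample is any integer m ≥ 2 such that 2^m > m^7; we check each in order.
The first 35 eligible values, up to m = 36, all satisfy the conclusion.
m = 37: 2^m = 137438953472 and m^7 = 94931877133, so 137438953472 > 94931877133.
So m = 37 is the smallest counterexample.

m = 37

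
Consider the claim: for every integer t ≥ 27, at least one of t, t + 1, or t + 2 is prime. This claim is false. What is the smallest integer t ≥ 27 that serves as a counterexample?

The first 5 eligible values, up to t = 31, all satisfy the conclusion.
t = 32: 32 = 2 × 16; 33 = 3 × 11; 34 = 2 × 17 — all composite.
Hence t = 32 is a counterexample.

t = 32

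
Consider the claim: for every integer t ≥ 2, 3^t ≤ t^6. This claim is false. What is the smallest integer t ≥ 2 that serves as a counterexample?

Check each integer t ≥ 2 in order until 3^t > t^6.
For t = 2, 3, 4, 5, …, 12, 13, 14 the conclusion holds.
t = 15: 3^t = 14348907 and t^6 = 11390625, so 14348907 > 11390625.

t = 15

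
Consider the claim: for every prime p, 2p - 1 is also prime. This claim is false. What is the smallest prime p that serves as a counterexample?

p = 5

Check each prime p in order until 2p - 1 is not prime.
p = 2: 2p - 1 = 3, prime.
p = 3: 2p - 1 = 5, prime.
p = 5: 2p - 1 = 9 = 3 × 3, not prime.
Hence p = 5 is a counterexample.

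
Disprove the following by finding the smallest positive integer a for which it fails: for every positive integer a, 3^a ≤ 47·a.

a = 5

We need the least positive integer a for which 3^a > 47·a.
a = 1: 3^a = 3 and 47·a = 47, so 3 ≤ 47.
a = 2: 3^a = 9 and 47·a = 94, so 9 ≤ 94.
a = 3: 3^a = 27 and 47·a = 141, so 27 ≤ 141.
a = 4: 3^a = 81 and 47·a = 188, so 81 ≤ 188.
a = 5: 3^a = 243 and 47·a = 235, so 243 > 235.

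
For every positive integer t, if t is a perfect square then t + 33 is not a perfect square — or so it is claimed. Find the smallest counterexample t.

t = 16

Check each positive integer t in order until t is a perfect square but t + 33 is a perfect square.
For t = 1, 4, 9 the conclusion holds.
t = 16: 16 = 4² and 16 + 33 = 49 = 7².
Hence t = 16 is a counterexample.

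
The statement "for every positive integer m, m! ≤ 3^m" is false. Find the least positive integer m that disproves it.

m = 7

A counterexample is any positive integer m such that m! > 3^m; we check each in order.
For m = 1, 2, 3, 4, 5, 6 the conclusion holds.
m = 7: m! = 5040 and 3^m = 2187, so 5040 > 2187.
So m = 7 is the smallest counterexample.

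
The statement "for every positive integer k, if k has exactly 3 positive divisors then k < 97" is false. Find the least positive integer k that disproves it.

k = 121

A counterexample is any positive integer k such that k has exactly 3 positive divisors but the claim fails; we check each in order.
The first 4 eligible values, up to k = 49, all satisfy the conclusion.
k = 121: τ(121) = 3; 121 ≥ 97.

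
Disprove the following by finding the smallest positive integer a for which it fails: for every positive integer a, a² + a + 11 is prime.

a = 10

A counterexample is any positive integer a such that a² + a + 11 is not prime; we check each in order.
For a = 1, 2, 3, 4, 5, 6, 7, 8, 9 the conclusion holds.
a = 10: a² + a + 11 = 121 = 11 × 11, composite.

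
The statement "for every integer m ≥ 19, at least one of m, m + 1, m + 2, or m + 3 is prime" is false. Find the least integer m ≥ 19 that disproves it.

Check each integer m ≥ 19 in order until m, m + 1, m + 2, m + 3 are all composite.
The first 5 eligible values, up to m = 23, all satisfy the conclusion.
m = 24: 24 = 2 × 12; 25 = 5 × 5; 26 = 2 × 13; 27 = 3 × 9 — all composite.
Thus m = 24 disproves the claim, and no smaller m works.

m = 24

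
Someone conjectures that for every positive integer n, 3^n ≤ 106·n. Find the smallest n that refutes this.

We need the least positive integer n for which 3^n > 106·n.
The first 5 eligible values, up to n = 5, all satisfy the conclusion.
n = 6: 3^n = 729 and 106·n = 636, so 729 > 636.

n = 6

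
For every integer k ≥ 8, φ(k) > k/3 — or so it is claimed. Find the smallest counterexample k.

Check each integer k ≥ 8 in order until the claim fails.
k = 8: φ(8) = 4 and 8/3 = 8/3, so φ(8) > 8/3.
k = 9: φ(9) = 6 and 9/3 = 3, so φ(9) > 9/3.
k = 10: φ(10) = 4 and 10/3 = 10/3, so φ(10) > 10/3.
k = 11: φ(11) = 10 and 11/3 = 11/3, so φ(11) > 11/3.
k = 12: φ(12) = 4 and 12/3 = 4, so φ(12) ≤ 12/3.

k = 12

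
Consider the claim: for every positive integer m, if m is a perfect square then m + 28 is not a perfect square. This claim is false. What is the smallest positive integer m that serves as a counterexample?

m = 36

For m = 1, 4, 9, 16, 25 the conclusion holds.
m = 36: 36 = 6² and 36 + 28 = 64 = 8².
Thus m = 36 disproves the claim, and no smaller m works.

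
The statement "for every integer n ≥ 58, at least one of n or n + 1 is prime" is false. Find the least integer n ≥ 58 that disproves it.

n = 62

n = 58: 59 is prime.
n = 59: 59 is prime.
n = 60: 61 is prime.
n = 61: 61 is prime.
n = 62: 62 = 2 × 31; 63 = 3 × 21 — both composite.
Thus n = 62 disproves the claim, and no smaller n works.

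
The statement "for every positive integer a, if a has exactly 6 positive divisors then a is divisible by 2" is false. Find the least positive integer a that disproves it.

Check each positive integer a in order until a has exactly 6 positive divisors but a is not divisible by 2.
For a = 12, 18, 20, 28, 32, 44 the conclusion holds.
a = 45: τ(45) = 6; 45 mod 2 = 1.
Thus a = 45 disproves the claim, and no smaller a works.

a = 45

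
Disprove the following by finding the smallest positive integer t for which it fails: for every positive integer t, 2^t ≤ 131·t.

We need the least positive integer t for which 2^t > 131·t.
The first 10 eligible values, up to t = 10, all satisfy the conclusion.
t = 11: 2^t = 2048 and 131·t = 1441, so 2048 > 1441.

t = 11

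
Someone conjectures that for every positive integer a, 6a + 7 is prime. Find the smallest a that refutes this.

a = 3

We need the least positive integer a for which 6a + 7 is not prime.
For a = 1, 2 the conclusion holds.
a = 3: 6a + 7 = 25 = 5 × 5, composite.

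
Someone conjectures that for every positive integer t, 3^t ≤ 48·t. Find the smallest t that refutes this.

Check each positive integer t in order until 3^t > 48·t.
t = 1: 3^t = 3 and 48·t = 48, so 3 ≤ 48.
t = 2: 3^t = 9 and 48·t = 96, so 9 ≤ 96.
t = 3: 3^t = 27 and 48·t = 144, so 27 ≤ 144.
t = 4: 3^t = 81 and 48·t = 192, so 81 ≤ 192.
t = 5: 3^t = 243 and 48·t = 240, so 243 > 240.

t = 5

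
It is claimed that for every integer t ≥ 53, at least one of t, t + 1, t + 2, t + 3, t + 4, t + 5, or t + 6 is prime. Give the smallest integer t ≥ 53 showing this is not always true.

t = 90

A counterexample is any integer t ≥ 53 such that t, t + 1, t + 2, t + 3, t + 4, t + 5, t + 6 are all composite; we check each in order.
The first 37 eligible values, up to t = 89, all satisfy the conclusion.
t = 90: 90 = 2 × 45; 91 = 7 × 13; 92 = 2 × 46; 93 = 3 × 31; 94 = 2 × 47; 95 = 5 × 19; 96 = 2 × 48 — all composite.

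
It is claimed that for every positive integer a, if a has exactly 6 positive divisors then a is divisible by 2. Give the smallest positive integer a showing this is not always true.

We need the least positive integer a for which a has exactly 6 positive divisors but a is not divisible by 2.
a = 12: τ(12) = 6; 12 mod 2 = 0.
a = 18: τ(18) = 6; 18 mod 2 = 0.
a = 20: τ(20) = 6; 20 mod 2 = 0.
a = 28: τ(28) = 6; 28 mod 2 = 0.
a = 32: τ(32) = 6; 32 mod 2 = 0.
a = 44: τ(44) = 6; 44 mod 2 = 0.
a = 45: τ(45) = 6; 45 mod 2 = 1.
Hence a = 45 is a counterexample.

a = 45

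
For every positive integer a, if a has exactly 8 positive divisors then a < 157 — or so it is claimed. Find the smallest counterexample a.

a = 165

A counterexample is any positive integer a such that a has exactly 8 positive divisors but the claim fails; we check each in order.
For a = 24, 30, 40, 42, …, 138, 152, 154 the conclusion holds.
a = 165: τ(165) = 8; 165 ≥ 157.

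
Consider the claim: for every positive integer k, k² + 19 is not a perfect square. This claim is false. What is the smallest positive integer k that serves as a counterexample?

k = 9

A counterexample is any positive integer k such that k² + 19 is a perfect square; we check each in order.
k = 1: 1² + 19 = 20, not a perfect square.
k = 2: 2² + 19 = 23, not a perfect square.
k = 3: 3² + 19 = 28, not a perfect square.
k = 4: 4² + 19 = 35, not a perfect square.
k = 5: 5² + 19 = 44, not a perfect square.
k = 6: 6² + 19 = 55, not a perfect square.
k = 7: 7² + 19 = 68, not a perfect square.
k = 8: 8² + 19 = 83, not a perfect square.
k = 9: 9² + 19 = 100 = 10², a perfect square.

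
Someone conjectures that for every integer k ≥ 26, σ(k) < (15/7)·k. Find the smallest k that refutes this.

k = 30

Check each integer k ≥ 26 in order until the claim fails.
For k = 26, 27, 28, 29 the conclusion holds.
k = 30: σ(30) = 72; 72 ≥ 450/7.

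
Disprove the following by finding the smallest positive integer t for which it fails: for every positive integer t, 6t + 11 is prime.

We need the least positive integer t for which 6t + 11 is not prime.
For t = 1, 2, 3 the conclusion holds.
t = 4: 6t + 11 = 35 = 5 × 7, composite.
So t = 4 is the smallest counterexample.

t = 4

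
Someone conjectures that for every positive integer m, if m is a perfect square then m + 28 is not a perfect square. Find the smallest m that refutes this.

A counterexample is any positive integer m such that m is a perfect square but m + 28 is a perfect square; we check each in order.
m = 1: 1 + 28 = 29, not a perfect square.
m = 4: 4 + 28 = 32, not a perfect square.
m = 9: 9 + 28 = 37, not a perfect square.
m = 16: 16 + 28 = 44, not a perfect square.
m = 25: 25 + 28 = 53, not a perfect square.
m = 36: 36 = 6² and 36 + 28 = 64 = 8².
Hence m = 36 is a counterexample.

m = 36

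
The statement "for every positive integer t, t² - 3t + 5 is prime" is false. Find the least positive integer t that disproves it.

Check each positive integer t in order until t² - 3t + 5 is not prime.
For t = 1, 2, 3 the conclusion holds.
t = 4: t² - 3t + 5 = 9 = 3 × 3, composite.
So t = 4 is the smallest counterexample.

t = 4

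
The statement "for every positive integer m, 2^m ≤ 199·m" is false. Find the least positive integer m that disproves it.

We need the least positive integer m for which 2^m > 199·m.
For m = 1, 2, 3, 4, …, 9, 10, 11 the conclusion holds.
m = 12: 2^m = 4096 and 199·m = 2388, so 4096 > 2388.
Thus m = 12 disproves the claim, and no smaller m works.

m = 12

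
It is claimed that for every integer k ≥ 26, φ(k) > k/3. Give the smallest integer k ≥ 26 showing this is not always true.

k = 30

For k = 26, 27, 28, 29 the conclusion holds.
k = 30: φ(30) = 8 and 30/3 = 10, so φ(30) ≤ 30/3.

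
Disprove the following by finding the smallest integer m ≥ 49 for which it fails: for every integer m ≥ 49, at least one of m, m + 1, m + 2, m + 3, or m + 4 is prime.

m = 54

A counterexample is any integer m ≥ 49 such that m, m + 1, m + 2, m + 3, m + 4 are all composite; we check each in order.
For m = 49, 50, 51, 52, 53 the conclusion holds.
m = 54: 54 = 2 × 27; 55 = 5 × 11; 56 = 2 × 28; 57 = 3 × 19; 58 = 2 × 29 — all composite.
So m = 54 is the smallest counterexample.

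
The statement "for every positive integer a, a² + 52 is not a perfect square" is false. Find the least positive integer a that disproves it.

a = 12

A counterexample is any positive integer a such that a² + 52 is a perfect square; we check each in order.
For a = 1, 2, 3, 4, …, 9, 10, 11 the conclusion holds.
a = 12: 12² + 52 = 196 = 14², a perfect square.
Hence a = 12 is a counterexample.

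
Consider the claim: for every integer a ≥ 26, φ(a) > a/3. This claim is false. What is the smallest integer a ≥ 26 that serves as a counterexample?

For a = 26, 27, 28, 29 the conclusion holds.
a = 30: φ(30) = 8 and 30/3 = 10, so φ(30) ≤ 30/3.
Thus a = 30 disproves the claim, and no smaller a works.

a = 30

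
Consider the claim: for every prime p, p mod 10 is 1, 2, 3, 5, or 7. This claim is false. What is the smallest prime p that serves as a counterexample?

p = 19

A counterexample is any prime p such that the claim fails; we check each in order.
p = 2: 2 mod 10 = 2.
p = 3: 3 mod 10 = 3.
p = 5: 5 mod 10 = 5.
p = 7: 7 mod 10 = 7.
p = 11: 11 mod 10 = 1.
p = 13: 13 mod 10 = 3.
p = 17: 17 mod 10 = 7.
p = 19: 19 mod 10 = 9 — not in {1, 2, 3, 5, 7}.
So p = 19 is the smallest counterexample.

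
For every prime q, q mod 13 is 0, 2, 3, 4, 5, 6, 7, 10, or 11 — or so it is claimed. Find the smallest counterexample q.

For q = 2, 3, 5, 7, …, 37, 41, 43 the conclusion holds.
q = 47: 47 mod 13 = 8 — not in {0, 2, 3, 4, 5, 6, 7, 10, 11}.
So q = 47 is the smallest counterexample.

q = 47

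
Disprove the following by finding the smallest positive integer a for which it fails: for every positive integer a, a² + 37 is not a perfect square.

a = 18

We need the least positive integer a for which a² + 37 is a perfect square.
For a = 1, 2, 3, 4, …, 15, 16, 17 the conclusion holds.
a = 18: 18² + 37 = 361 = 19², a perfect square.
Hence a = 18 is a counterexample.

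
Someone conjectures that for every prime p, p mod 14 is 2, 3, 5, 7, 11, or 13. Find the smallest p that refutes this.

p = 23

Check each prime p in order until the claim fails.
For p = 2, 3, 5, 7, 11, 13, 17, 19 the conclusion holds.
p = 23: 23 mod 14 = 9 — not in {2, 3, 5, 7, 11, 13}.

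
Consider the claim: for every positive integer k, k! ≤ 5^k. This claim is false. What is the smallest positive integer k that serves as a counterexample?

k = 12

For k = 1, 2, 3, 4, …, 9, 10, 11 the conclusion holds.
k = 12: k! = 479001600 and 5^k = 244140625, so 479001600 > 244140625.
So k = 12 is the smallest counterexample.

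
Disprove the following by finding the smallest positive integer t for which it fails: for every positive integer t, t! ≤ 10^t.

We need the least positive integer t for which t! > 10^t.
For t = 1, 2, 3, 4, …, 22, 23, 24 the conclusion holds.
t = 25: t! = 15511210043330985984000000 and 10^t = 10000000000000000000000000, so 15511210043330985984000000 > 10000000000000000000000000.
So t = 25 is the smallest counterexample.

t = 25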